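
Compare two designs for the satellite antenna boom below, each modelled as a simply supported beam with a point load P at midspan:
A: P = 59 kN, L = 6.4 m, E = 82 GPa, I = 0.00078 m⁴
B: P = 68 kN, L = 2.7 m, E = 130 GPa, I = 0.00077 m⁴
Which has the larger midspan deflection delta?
Model: a simply supported beam with a point load P at midspan, so delta = (P·L^3) / (48·E·I) (SI units).
  A: delta = (59000 × 6.4^3) / (48 × (8.2 × 10¹⁰) × 0.00078) = 0.005038 m = 5.038 mm
  B: delta = (68000 × 2.7^3) / (48 × (1.3 × 10¹¹) × 0.00077) = 0.0002786 m = 0.2786 mm
5.038 mm > 0.2786 mm, so A is larger.
Final answer: A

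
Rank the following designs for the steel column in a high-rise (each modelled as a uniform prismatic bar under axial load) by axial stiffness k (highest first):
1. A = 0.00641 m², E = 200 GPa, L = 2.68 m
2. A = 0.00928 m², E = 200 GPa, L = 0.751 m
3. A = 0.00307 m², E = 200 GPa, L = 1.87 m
Model: a uniform prismatic bar under axial load, so k = (A·E) / L (SI units).
  Case 1: k = (0.00641 × (2 × 10¹¹)) / 2.68 = 4.784 × 10⁸ N/m = 478.4 MN/m
  Case 2: k = (0.00928 × (2 × 10¹¹)) / 0.751 = 2.471 × 10⁹ N/m = 2471 MN/m
  Case 3: k = (0.00307 × (2 × 10¹¹)) / 1.87 = 3.283 × 10⁸ N/m = 328.3 MN/m
Ordering: 2471 MN/m (case 2) > 478.4 MN/m (case 1) > 328.3 MN/m (case 3)
Final answer: 2, 1, 3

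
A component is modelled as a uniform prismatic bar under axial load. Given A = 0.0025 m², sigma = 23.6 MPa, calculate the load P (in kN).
Model: a uniform prismatic bar under axial load, so sigma = P / A.
Solve for P: P = sigma·A.
Convert to SI units:
  sigma = 23.6 MPa = 2.36 × 10⁷ Pa
Substitute:
  P = (2.36 × 10⁷) × 0.0025
  P = 59000 N
Convert: P = 59000 N = 59 kN
Final answer: P = 59 kN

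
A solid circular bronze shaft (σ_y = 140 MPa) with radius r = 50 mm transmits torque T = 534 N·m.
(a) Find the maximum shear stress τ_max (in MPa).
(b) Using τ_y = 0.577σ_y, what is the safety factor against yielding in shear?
(a) For a solid circular shaft, τ_max = T·r/J with J = π·r^4/2, i.e. τ_max = 2·T / (π·r^3). Convert r = 50 mm = 0.05 m.
  τ_max = (2 × 534) / (π × 0.05^3) = 2.72 × 10⁶ Pa = 2.72 MPa
(b) τ_y = 0.577 × 140 = 80.78 MPa
  SF = τ_y/τ_max = 80.78 / 2.72 = 29.7
Final answer: (a) τ_max = 2.72 MPa, (b) SF = 29.7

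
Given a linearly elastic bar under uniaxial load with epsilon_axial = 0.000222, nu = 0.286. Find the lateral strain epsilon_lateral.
Model: a linearly elastic bar under uniaxial load, so epsilon_lateral = -nu·epsilon_axial.
Substitute:
  epsilon_lateral = -(0.286 × 0.000222)
  epsilon_lateral = -6.349 × 10⁻⁵
Final answer: epsilon_lateral = -6.349 × 10⁻⁵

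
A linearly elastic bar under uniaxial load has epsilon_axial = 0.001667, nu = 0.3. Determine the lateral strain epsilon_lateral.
Model: a linearly elastic bar under uniaxial load, so epsilon_lateral = -nu·epsilon_axial.
Substitute:
  epsilon_lateral = -(0.3 × 0.001667)
  epsilon_lateral = -0.0005001
Final answer: epsilon_lateral = -0.0005001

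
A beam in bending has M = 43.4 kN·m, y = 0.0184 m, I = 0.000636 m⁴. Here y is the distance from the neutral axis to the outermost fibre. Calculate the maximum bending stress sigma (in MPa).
Model: a beam in bending, so sigma = (M·y) / I.
Convert to SI units:
  M = 43.4 kN·m = 43400 N·m
Substitute:
  sigma = (43400 × 0.0184) / 0.000636
  sigma = 1.256 × 10⁶ Pa
Convert: sigma = 1.256 × 10⁶ Pa = 1.256 MPa
Final answer: sigma = 1.256 MPa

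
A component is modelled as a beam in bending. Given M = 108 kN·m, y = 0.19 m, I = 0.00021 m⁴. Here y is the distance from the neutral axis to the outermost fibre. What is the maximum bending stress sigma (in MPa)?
Model: a beam in bending, so sigma = (M·y) / I.
Convert to SI units:
  M = 108 kN·m = 108000 N·m
Substitute:
  sigma = (108000 × 0.19) / 0.00021
  sigma = 9.771 × 10⁷ Pa
Convert: sigma = 9.771 × 10⁷ Pa = 97.71 MPa
Final answer: sigma = 97.71 MPa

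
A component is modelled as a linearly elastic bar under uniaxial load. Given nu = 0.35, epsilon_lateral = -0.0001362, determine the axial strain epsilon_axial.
Model: a linearly elastic bar under uniaxial load, so epsilon_lateral = -nu·epsilon_axial.
Solve for epsilon_axial: epsilon_axial = -epsilon_lateral / nu.
Substitute:
  epsilon_axial = -(-0.0001362) / 0.35
  epsilon_axial = 0.0003891
Final answer: epsilon_axial = 0.0003891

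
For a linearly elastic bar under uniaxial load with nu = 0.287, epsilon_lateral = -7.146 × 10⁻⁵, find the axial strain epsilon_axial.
Model: a linearly elastic bar under uniaxial load, so epsilon_lateral = -nu·epsilon_axial.
Solve for epsilon_axial: epsilon_axial = -epsilon_lateral / nu.
Substitute:
  epsilon_axial = -(-7.146 × 10⁻⁵) / 0.287
  epsilon_axial = 0.000249
Final answer: epsilon_axial = 0.000249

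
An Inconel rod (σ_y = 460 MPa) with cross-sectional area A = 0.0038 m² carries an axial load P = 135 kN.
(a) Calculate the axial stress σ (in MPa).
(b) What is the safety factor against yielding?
(a) Axial stress σ = P/A. Convert P = 135 kN = 135000 N.
  σ = 135000 / 0.0038 = 3.553 × 10⁷ Pa = 35.53 MPa
(b) Safety factor SF = σ_y/σ = 460 / 35.53 = 12.95
Final answer: (a) σ = 35.53 MPa, (b) SF = 12.95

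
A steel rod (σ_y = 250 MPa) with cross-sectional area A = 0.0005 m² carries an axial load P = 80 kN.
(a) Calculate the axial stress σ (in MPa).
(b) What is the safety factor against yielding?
(a) Axial stress σ = P/A. Convert P = 80 kN = 80000 N.
  σ = 80000 / 0.0005 = 1.6 × 10⁸ Pa = 160 MPa
(b) Safety factor SF = σ_y/σ = 250 / 160 = 1.562
Final answer: (a) σ = 160 MPa, (b) SF = 1.562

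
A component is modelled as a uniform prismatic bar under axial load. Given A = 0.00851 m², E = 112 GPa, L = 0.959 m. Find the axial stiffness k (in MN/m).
Model: a uniform prismatic bar under axial load, so k = (A·E) / L.
Convert to SI units:
  E = 112 GPa = 1.12 × 10¹¹ Pa
Substitute:
  k = (0.00851 × (1.12 × 10¹¹)) / 0.959
  k = 9.939 × 10⁸ N/m
Convert: k = 9.939 × 10⁸ N/m = 993.9 MN/m
Final answer: k = 993.9 MN/m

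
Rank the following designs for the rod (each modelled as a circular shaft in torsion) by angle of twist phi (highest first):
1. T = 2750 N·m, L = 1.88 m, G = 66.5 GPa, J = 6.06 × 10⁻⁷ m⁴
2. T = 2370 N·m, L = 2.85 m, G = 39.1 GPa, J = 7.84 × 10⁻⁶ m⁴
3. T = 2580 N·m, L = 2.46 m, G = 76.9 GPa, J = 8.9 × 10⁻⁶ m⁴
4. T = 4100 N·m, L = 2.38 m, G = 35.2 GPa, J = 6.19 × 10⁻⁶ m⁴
Model: a circular shaft in torsion, so phi = (T·L) / (G·J) (SI units).
  Case 1: phi = (2750 × 1.88) / ((6.65 × 10¹⁰) × (6.06 × 10⁻⁷)) = 0.1283 rad = 7.351°
  Case 2: phi = (2370 × 2.85) / ((3.91 × 10¹⁰) × (7.84 × 10⁻⁶)) = 0.02203 rad = 1.262°
  Case 3: phi = (2580 × 2.46) / ((7.69 × 10¹⁰) × (8.9 × 10⁻⁶)) = 0.009273 rad = 0.5313°
  Case 4: phi = (4100 × 2.38) / ((3.52 × 10¹⁰) × (6.19 × 10⁻⁶)) = 0.04478 rad = 2.566°
Ordering: 7.351° (case 1) > 2.566° (case 4) > 1.262° (case 2) > 0.5313° (case 3)
Final answer: 1, 4, 2, 3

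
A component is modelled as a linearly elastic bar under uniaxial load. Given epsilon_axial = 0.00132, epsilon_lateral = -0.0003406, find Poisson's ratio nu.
Model: a linearly elastic bar under uniaxial load, so epsilon_lateral = -nu·epsilon_axial.
Solve for nu: nu = -epsilon_lateral / epsilon_axial.
Substitute:
  nu = -(-0.0003406) / 0.00132
  nu = 0.258
Final answer: nu = 0.258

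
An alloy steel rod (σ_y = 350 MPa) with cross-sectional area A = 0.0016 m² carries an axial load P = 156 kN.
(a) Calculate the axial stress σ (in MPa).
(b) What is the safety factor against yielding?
(a) Axial stress σ = P/A. Convert P = 156 kN = 156000 N.
  σ = 156000 / 0.0016 = 9.75 × 10⁷ Pa = 97.5 MPa
(b) Safety factor SF = σ_y/σ = 350 / 97.5 = 3.59
Final answer: (a) σ = 97.5 MPa, (b) SF = 3.59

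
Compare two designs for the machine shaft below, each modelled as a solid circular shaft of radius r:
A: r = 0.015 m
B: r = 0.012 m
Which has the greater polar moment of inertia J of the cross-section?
Model: a solid circular shaft of radius r, so J = (π·r^4) / 2 (SI units).
  A: J = (π × 0.015^4) / 2 = 7.952 × 10⁻⁸ m⁴
  B: J = (π × 0.012^4) / 2 = 3.257 × 10⁻⁸ m⁴
7.952 × 10⁻⁸ m⁴ > 3.257 × 10⁻⁸ m⁴, so A is larger.
Final answer: A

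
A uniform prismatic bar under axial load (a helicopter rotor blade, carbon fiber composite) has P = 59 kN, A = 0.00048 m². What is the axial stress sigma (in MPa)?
Model: a uniform prismatic bar under axial load, so sigma = P / A.
Convert to SI units:
  P = 59 kN = 59000 N
Substitute:
  sigma = 59000 / 0.00048
  sigma = 1.229 × 10⁸ Pa
Convert: sigma = 1.229 × 10⁸ Pa = 122.9 MPa
Final answer: sigma = 122.9 MPa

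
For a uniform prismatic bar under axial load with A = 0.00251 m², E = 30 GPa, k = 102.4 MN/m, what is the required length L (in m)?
Model: a uniform prismatic bar under axial load, so k = (A·E) / L.
Solve for L: L = (A·E) / k.
Convert to SI units:
  E = 30 GPa = 3 × 10¹⁰ Pa
  k = 102.4 MN/m = 1.024 × 10⁸ N/m
Substitute:
  L = (0.00251 × (3 × 10¹⁰)) / (1.024 × 10⁸)
  L = 0.7354 m
Final answer: L = 0.7354 m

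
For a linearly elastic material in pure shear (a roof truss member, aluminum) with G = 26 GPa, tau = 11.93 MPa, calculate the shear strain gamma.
Model: a linearly elastic material in pure shear, so tau = G·gamma.
Solve for gamma: gamma = tau / G.
Convert to SI units:
  G = 26 GPa = 2.6 × 10¹⁰ Pa
  tau = 11.93 MPa = 1.193 × 10⁷ Pa
Substitute:
  gamma = (1.193 × 10⁷) / (2.6 × 10¹⁰)
  gamma = 0.0004588
Final answer: gamma = 0.0004588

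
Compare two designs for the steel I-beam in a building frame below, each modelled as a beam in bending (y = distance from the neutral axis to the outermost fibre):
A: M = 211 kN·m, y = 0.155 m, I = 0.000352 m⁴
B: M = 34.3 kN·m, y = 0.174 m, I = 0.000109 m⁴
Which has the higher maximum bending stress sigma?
Model: a beam in bending (y = distance from the neutral axis to the outermost fibre), so sigma = (M·y) / I (SI units).
  A: sigma = (211000 × 0.155) / 0.000352 = 9.291 × 10⁷ Pa = 92.91 MPa
  B: sigma = (34300 × 0.174) / 0.000109 = 5.475 × 10⁷ Pa = 54.75 MPa
92.91 MPa > 54.75 MPa, so A is larger.
Final answer: A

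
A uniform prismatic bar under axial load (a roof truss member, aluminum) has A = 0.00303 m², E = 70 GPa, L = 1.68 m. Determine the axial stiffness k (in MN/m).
Model: a uniform prismatic bar under axial load, so k = (A·E) / L.
Convert to SI units:
  E = 70 GPa = 7 × 10¹⁰ Pa
Substitute:
  k = (0.00303 × (7 × 10¹⁰)) / 1.68
  k = 1.262 × 10⁸ N/m
Convert: k = 1.262 × 10⁸ N/m = 126.2 MN/m
Final answer: k = 126.2 MN/m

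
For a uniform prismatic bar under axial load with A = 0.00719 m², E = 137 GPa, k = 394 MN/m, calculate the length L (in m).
Model: a uniform prismatic bar under axial load, so k = (A·E) / L.
Solve for L: L = (A·E) / k.
Convert to SI units:
  E = 137 GPa = 1.37 × 10¹¹ Pa
  k = 394 MN/m = 3.94 × 10⁸ N/m
Substitute:
  L = (0.00719 × (1.37 × 10¹¹)) / (3.94 × 10⁸)
  L = 2.5 m
Final answer: L = 2.5 m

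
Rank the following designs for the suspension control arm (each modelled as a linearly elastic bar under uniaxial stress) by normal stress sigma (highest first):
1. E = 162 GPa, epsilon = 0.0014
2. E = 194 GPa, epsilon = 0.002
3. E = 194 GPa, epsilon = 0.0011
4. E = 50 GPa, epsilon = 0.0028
Model: a linearly elastic bar under uniaxial stress, so sigma = E·epsilon (SI units).
  Case 1: sigma = (1.62 × 10¹¹) × 0.0014 = 2.268 × 10⁸ Pa = 226.8 MPa
  Case 2: sigma = (1.94 × 10¹¹) × 0.002 = 3.88 × 10⁸ Pa = 388 MPa
  Case 3: sigma = (1.94 × 10¹¹) × 0.0011 = 2.134 × 10⁸ Pa = 213.4 MPa
  Case 4: sigma = (5 × 10¹⁰) × 0.0028 = 1.4 × 10⁸ Pa = 140 MPa
Ordering: 388 MPa (case 2) > 226.8 MPa (case 1) > 213.4 MPa (case 3) > 140 MPa (case 4)
Final answer: 2, 1, 3, 4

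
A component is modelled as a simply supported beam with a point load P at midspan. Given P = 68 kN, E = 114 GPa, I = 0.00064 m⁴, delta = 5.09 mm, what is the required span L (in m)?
Model: a simply supported beam with a point load P at midspan, so delta = (P·L^3) / (48·E·I).
Solve for L: L = ((48·delta·E·I) / P)^(1/3).
Convert to SI units:
  P = 68 kN = 68000 N
  E = 114 GPa = 1.14 × 10¹¹ Pa
  delta = 5.09 mm = 0.00509 m
Substitute:
  L = ((48 × 0.00509 × (1.14 × 10¹¹) × 0.00064) / 68000)^(1/3)
  L = 6.4 m
Final answer: L = 6.4 m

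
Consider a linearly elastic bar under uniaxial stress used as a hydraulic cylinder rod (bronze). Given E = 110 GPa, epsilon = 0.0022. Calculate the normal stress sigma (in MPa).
Model: a linearly elastic bar under uniaxial stress, so sigma = E·epsilon.
Convert to SI units:
  E = 110 GPa = 1.1 × 10¹¹ Pa
Substitute:
  sigma = (1.1 × 10¹¹) × 0.0022
  sigma = 2.42 × 10⁸ Pa
Convert: sigma = 2.42 × 10⁸ Pa = 242 MPa
Final answer: sigma = 242 MPa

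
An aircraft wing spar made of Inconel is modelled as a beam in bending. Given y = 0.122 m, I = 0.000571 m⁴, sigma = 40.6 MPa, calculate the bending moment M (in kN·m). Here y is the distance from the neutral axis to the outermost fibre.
Model: a beam in bending, so sigma = (M·y) / I.
Solve for M: M = (sigma·I) / y.
Convert to SI units:
  sigma = 40.6 MPa = 4.06 × 10⁷ Pa
Substitute:
  M = ((4.06 × 10⁷) × 0.000571) / 0.122
  M = 190000 N·m
Convert: M = 190000 N·m = 190 kN·m
Final answer: M = 190 kN·m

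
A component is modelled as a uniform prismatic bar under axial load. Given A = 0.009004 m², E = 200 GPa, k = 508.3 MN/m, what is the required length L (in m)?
Model: a uniform prismatic bar under axial load, so k = (A·E) / L.
Solve for L: L = (A·E) / k.
Convert to SI units:
  E = 200 GPa = 2 × 10¹¹ Pa
  k = 508.3 MN/m = 5.083 × 10⁸ N/m
Substitute:
  L = (0.009004 × (2 × 10¹¹)) / (5.083 × 10⁸)
  L = 3.543 m
Final answer: L = 3.543 m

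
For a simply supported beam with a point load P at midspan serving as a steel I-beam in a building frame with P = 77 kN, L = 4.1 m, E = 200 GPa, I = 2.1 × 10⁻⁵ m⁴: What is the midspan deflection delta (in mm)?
Model: a simply supported beam with a point load P at midspan, so delta = (P·L^3) / (48·E·I).
Convert to SI units:
  P = 77 kN = 77000 N
  E = 200 GPa = 2 × 10¹¹ Pa
Substitute:
  delta = (77000 × 4.1^3) / (48 × (2 × 10¹¹) × (2.1 × 10⁻⁵))
  delta = 0.02632 m
Convert: delta = 0.02632 m = 26.32 mm
Final answer: delta = 26.32 mm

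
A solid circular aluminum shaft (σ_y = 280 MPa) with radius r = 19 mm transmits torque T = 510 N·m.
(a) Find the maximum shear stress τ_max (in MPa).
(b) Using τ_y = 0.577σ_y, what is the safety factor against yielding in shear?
(a) For a solid circular shaft, τ_max = T·r/J with J = π·r^4/2, i.e. τ_max = 2·T / (π·r^3). Convert r = 19 mm = 0.019 m.
  τ_max = (2 × 510) / (π × 0.019^3) = 4.734 × 10⁷ Pa = 47.34 MPa
(b) τ_y = 0.577 × 280 = 161.56 MPa
  SF = τ_y/τ_max = 161.56 / 47.34 = 3.413
Final answer: (a) τ_max = 47.34 MPa, (b) SF = 3.413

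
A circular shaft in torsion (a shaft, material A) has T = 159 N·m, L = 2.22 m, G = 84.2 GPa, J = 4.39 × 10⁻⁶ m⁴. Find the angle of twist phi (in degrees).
Model: a circular shaft in torsion, so phi = (T·L) / (G·J).
Convert to SI units:
  G = 84.2 GPa = 8.42 × 10¹⁰ Pa
Substitute:
  phi = (159 × 2.22) / ((8.42 × 10¹⁰) × (4.39 × 10⁻⁶))
  phi = 0.0009549 rad
Convert to degrees: phi = 0.0009549 × 180/π = 0.05471°
Final answer: phi = 0.05471°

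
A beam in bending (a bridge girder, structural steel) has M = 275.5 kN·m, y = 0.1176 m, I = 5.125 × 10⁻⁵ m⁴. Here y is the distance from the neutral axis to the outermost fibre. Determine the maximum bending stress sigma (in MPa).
Model: a beam in bending, so sigma = (M·y) / I.
Convert to SI units:
  M = 275.5 kN·m = 275500 N·m
Substitute:
  sigma = (275500 × 0.1176) / (5.125 × 10⁻⁵)
  sigma = 6.322 × 10⁸ Pa
Convert: sigma = 6.322 × 10⁸ Pa = 632.2 MPa
Final answer: sigma = 632.2 MPa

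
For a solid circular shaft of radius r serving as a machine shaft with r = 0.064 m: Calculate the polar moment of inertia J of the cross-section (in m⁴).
Model: a solid circular shaft of radius r, so J = (π·r^4) / 2.
Substitute:
  J = (π × 0.064^4) / 2
  J = 2.635 × 10⁻⁵ m⁴
Final answer: J = 2.635 × 10⁻⁵ m⁴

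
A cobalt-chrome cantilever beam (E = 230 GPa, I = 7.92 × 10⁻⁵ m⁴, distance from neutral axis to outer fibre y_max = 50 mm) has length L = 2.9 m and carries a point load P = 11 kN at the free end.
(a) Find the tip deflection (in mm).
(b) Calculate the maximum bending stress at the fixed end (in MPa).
(a) Tip deflection of a cantilever with an end point load: δ = P·L^3 / (3·E·I). Convert P = 11 kN = 11000 N, E = 230 GPa = 2.3 × 10¹¹ Pa.
  δ = (11000 × 2.9^3) / (3 × (2.3 × 10¹¹) × (7.92 × 10⁻⁵)) = 0.004909 m = 4.909 mm
(b) Maximum bending moment at the fixed end: M = P·L = 11000 × 2.9 = 31900 N·m. Convert y_max = 50 mm = 0.05 m.
  σ = M·y_max / I = (31900 × 0.05) / (7.92 × 10⁻⁵) = 2.014 × 10⁷ Pa = 20.14 MPa
Final answer: (a) δ = 4.909 mm, (b) σ = 20.14 MPa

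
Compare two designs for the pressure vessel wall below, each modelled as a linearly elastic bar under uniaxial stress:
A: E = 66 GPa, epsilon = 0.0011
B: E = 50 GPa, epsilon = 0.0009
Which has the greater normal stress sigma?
Model: a linearly elastic bar under uniaxial stress, so sigma = E·epsilon (SI units).
  A: sigma = (6.6 × 10¹⁰) × 0.0011 = 7.26 × 10⁷ Pa = 72.6 MPa
  B: sigma = (5 × 10¹⁰) × 0.0009 = 4.5 × 10⁷ Pa = 45 MPa
72.6 MPa > 45 MPa, so A is larger.
Final answer: A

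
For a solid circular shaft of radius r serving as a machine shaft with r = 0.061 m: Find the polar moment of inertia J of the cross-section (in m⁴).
Model: a solid circular shaft of radius r, so J = (π·r^4) / 2.
Substitute:
  J = (π × 0.061^4) / 2
  J = 2.175 × 10⁻⁵ m⁴
Final answer: J = 2.175 × 10⁻⁵ m⁴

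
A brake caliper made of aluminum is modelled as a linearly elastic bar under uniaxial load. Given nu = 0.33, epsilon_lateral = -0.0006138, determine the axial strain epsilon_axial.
Model: a linearly elastic bar under uniaxial load, so epsilon_lateral = -nu·epsilon_axial.
Solve for epsilon_axial: epsilon_axial = -epsilon_lateral / nu.
Substitute:
  epsilon_axial = -(-0.0006138) / 0.33
  epsilon_axial = 0.00186
Final answer: epsilon_axial = 0.00186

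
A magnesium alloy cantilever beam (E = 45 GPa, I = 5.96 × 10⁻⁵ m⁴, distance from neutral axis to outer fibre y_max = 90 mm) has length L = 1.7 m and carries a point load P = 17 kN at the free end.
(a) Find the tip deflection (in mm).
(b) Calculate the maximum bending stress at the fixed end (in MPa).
(a) Tip deflection of a cantilever with an end point load: δ = P·L^3 / (3·E·I). Convert P = 17 kN = 17000 N, E = 45 GPa = 4.5 × 10¹⁰ Pa.
  δ = (17000 × 1.7^3) / (3 × (4.5 × 10¹⁰) × (5.96 × 10⁻⁵)) = 0.01038 m = 10.38 mm
(b) Maximum bending moment at the fixed end: M = P·L = 17000 × 1.7 = 28900 N·m. Convert y_max = 90 mm = 0.09 m.
  σ = M·y_max / I = (28900 × 0.09) / (5.96 × 10⁻⁵) = 4.364 × 10⁷ Pa = 43.64 MPa
Final answer: (a) δ = 10.38 mm, (b) σ = 43.64 MPa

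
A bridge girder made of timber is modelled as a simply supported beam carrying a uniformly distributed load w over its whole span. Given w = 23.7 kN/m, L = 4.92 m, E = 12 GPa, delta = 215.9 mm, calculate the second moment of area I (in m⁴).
Model: a simply supported beam carrying a uniformly distributed load w over its whole span, so delta = (5·w·L^4) / (384·E·I).
Solve for I: I = (5·w·L^4) / (384·delta·E).
Convert to SI units:
  w = 23.7 kN/m = 23700 N/m
  E = 12 GPa = 1.2 × 10¹⁰ Pa
  delta = 215.9 mm = 0.2159 m
Substitute:
  I = (5 × 23700 × 4.92^4) / (384 × 0.2159 × (1.2 × 10¹⁰))
  I = 6.979 × 10⁻⁵ m⁴
Final answer: I = 6.979 × 10⁻⁵ m⁴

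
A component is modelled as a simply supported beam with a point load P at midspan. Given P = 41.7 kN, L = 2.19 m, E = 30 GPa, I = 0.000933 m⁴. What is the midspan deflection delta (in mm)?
Model: a simply supported beam with a point load P at midspan, so delta = (P·L^3) / (48·E·I).
Convert to SI units:
  P = 41.7 kN = 41700 N
  E = 30 GPa = 3 × 10¹⁰ Pa
Substitute:
  delta = (41700 × 2.19^3) / (48 × (3 × 10¹⁰) × 0.000933)
  delta = 0.000326 m
Convert: delta = 0.000326 m = 0.326 mm
Final answer: delta = 0.326 mm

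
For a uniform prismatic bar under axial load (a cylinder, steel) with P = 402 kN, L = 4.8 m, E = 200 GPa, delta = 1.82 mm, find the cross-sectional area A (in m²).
Model: a uniform prismatic bar under axial load, so delta = (P·L) / (A·E).
Solve for A: A = (P·L) / (delta·E).
Convert to SI units:
  P = 402 kN = 402000 N
  E = 200 GPa = 2 × 10¹¹ Pa
  delta = 1.82 mm = 0.00182 m
Substitute:
  A = (402000 × 4.8) / (0.00182 × (2 × 10¹¹))
  A = 0.005301 m²
Final answer: A = 0.005301 m²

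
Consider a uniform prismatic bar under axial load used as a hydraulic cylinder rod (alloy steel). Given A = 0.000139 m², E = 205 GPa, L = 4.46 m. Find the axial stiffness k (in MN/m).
Model: a uniform prismatic bar under axial load, so k = (A·E) / L.
Convert to SI units:
  E = 205 GPa = 2.05 × 10¹¹ Pa
Substitute:
  k = (0.000139 × (2.05 × 10¹¹)) / 4.46
  k = 6.389 × 10⁶ N/m
Convert: k = 6.389 × 10⁶ N/m = 6.389 MN/m
Final answer: k = 6.389 MN/m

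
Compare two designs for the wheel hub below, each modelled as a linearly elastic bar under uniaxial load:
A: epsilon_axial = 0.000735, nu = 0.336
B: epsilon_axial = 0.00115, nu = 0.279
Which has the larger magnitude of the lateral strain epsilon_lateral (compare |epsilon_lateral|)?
Model: a linearly elastic bar under uniaxial load, so epsilon_lateral = -nu·epsilon_axial (SI units).
  A: epsilon_lateral = -(0.336 × 0.000735) = -0.000247
  B: epsilon_lateral = -(0.279 × 0.00115) = -0.0003209
|epsilon_lateral|: A = 0.000247, B = 0.0003209, so B is larger in magnitude.
Final answer: B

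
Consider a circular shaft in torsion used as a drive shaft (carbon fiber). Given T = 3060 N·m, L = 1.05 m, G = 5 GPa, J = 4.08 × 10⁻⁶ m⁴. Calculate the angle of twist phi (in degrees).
Model: a circular shaft in torsion, so phi = (T·L) / (G·J).
Convert to SI units:
  G = 5 GPa = 5 × 10⁹ Pa
Substitute:
  phi = (3060 × 1.05) / ((5 × 10⁹) × (4.08 × 10⁻⁶))
  phi = 0.1575 rad
Convert to degrees: phi = 0.1575 × 180/π = 9.024°
Final answer: phi = 9.024°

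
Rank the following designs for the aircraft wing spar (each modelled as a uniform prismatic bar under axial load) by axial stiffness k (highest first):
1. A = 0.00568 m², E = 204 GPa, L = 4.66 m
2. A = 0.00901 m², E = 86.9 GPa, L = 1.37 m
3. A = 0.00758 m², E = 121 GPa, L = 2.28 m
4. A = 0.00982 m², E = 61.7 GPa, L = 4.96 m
Model: a uniform prismatic bar under axial load, so k = (A·E) / L (SI units).
  Case 1: k = (0.00568 × (2.04 × 10¹¹)) / 4.66 = 2.487 × 10⁸ N/m = 248.7 MN/m
  Case 2: k = (0.00901 × (8.69 × 10¹⁰)) / 1.37 = 5.715 × 10⁸ N/m = 571.5 MN/m
  Case 3: k = (0.00758 × (1.21 × 10¹¹)) / 2.28 = 4.023 × 10⁸ N/m = 402.3 MN/m
  Case 4: k = (0.00982 × (6.17 × 10¹⁰)) / 4.96 = 1.222 × 10⁸ N/m = 122.2 MN/m
Ordering: 571.5 MN/m (case 2) > 402.3 MN/m (case 3) > 248.7 MN/m (case 1) > 122.2 MN/m (case 4)
Final answer: 2, 3, 1, 4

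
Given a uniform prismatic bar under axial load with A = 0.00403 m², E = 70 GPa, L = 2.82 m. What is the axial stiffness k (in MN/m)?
Model: a uniform prismatic bar under axial load, so k = (A·E) / L.
Convert to SI units:
  E = 70 GPa = 7 × 10¹⁰ Pa
Substitute:
  k = (0.00403 × (7 × 10¹⁰)) / 2.82
  k = 1 × 10⁸ N/m
Convert: k = 1 × 10⁸ N/m = 100 MN/m
Final answer: k = 100 MN/m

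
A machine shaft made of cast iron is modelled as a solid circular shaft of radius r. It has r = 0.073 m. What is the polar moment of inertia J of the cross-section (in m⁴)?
Model: a solid circular shaft of radius r, so J = (π·r^4) / 2.
Substitute:
  J = (π × 0.073^4) / 2
  J = 4.461 × 10⁻⁵ m⁴
Final answer: J = 4.461 × 10⁻⁵ m⁴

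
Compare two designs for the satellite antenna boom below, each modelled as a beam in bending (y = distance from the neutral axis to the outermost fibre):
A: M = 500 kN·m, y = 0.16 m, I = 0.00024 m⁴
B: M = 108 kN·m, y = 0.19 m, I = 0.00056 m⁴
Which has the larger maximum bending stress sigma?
Model: a beam in bending (y = distance from the neutral axis to the outermost fibre), so sigma = (M·y) / I (SI units).
  A: sigma = (500000 × 0.16) / 0.00024 = 3.333 × 10⁸ Pa = 333.3 MPa
  B: sigma = (108000 × 0.19) / 0.00056 = 3.664 × 10⁷ Pa = 36.64 MPa
333.3 MPa > 36.64 MPa, so A is larger.
Final answer: A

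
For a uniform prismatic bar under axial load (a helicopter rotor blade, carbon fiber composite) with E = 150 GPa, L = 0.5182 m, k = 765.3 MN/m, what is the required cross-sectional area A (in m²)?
Model: a uniform prismatic bar under axial load, so k = (A·E) / L.
Solve for A: A = (k·L) / E.
Convert to SI units:
  E = 150 GPa = 1.5 × 10¹¹ Pa
  k = 765.3 MN/m = 7.653 × 10⁸ N/m
Substitute:
  A = ((7.653 × 10⁸) × 0.5182) / (1.5 × 10¹¹)
  A = 0.002644 m²
Final answer: A = 0.002644 m²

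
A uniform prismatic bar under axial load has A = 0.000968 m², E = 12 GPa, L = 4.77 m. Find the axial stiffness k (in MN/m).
Model: a uniform prismatic bar under axial load, so k = (A·E) / L.
Convert to SI units:
  E = 12 GPa = 1.2 × 10¹⁰ Pa
Substitute:
  k = (0.000968 × (1.2 × 10¹⁰)) / 4.77
  k = 2.435 × 10⁶ N/m
Convert: k = 2.435 × 10⁶ N/m = 2.435 MN/m
Final answer: k = 2.435 MN/m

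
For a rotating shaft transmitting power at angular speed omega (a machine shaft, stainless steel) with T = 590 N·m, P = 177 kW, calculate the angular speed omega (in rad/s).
Model: a rotating shaft transmitting power at angular speed omega, so P = T·omega.
Solve for omega: omega = P / T.
Convert to SI units:
  P = 177 kW = 177000 W
Substitute:
  omega = 177000 / 590
  omega = 300 rad/s
Final answer: omega = 300 rad/s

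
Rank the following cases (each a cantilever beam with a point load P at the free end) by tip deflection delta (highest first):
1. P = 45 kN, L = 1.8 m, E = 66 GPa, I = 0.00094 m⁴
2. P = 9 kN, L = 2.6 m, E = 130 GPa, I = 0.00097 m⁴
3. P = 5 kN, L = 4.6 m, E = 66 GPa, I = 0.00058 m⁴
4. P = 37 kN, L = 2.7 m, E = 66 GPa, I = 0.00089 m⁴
Model: a cantilever beam with a point load P at the free end, so delta = (P·L^3) / (3·E·I) (SI units).
  Case 1: delta = (45000 × 1.8^3) / (3 × (6.6 × 10¹⁰) × 0.00094) = 0.00141 m = 1.41 mm
  Case 2: delta = (9000 × 2.6^3) / (3 × (1.3 × 10¹¹) × 0.00097) = 0.0004181 m = 0.4181 mm
  Case 3: delta = (5000 × 4.6^3) / (3 × (6.6 × 10¹⁰) × 0.00058) = 0.004238 m = 4.238 mm
  Case 4: delta = (37000 × 2.7^3) / (3 × (6.6 × 10¹⁰) × 0.00089) = 0.004133 m = 4.133 mm
Ordering: 4.238 mm (case 3) > 4.133 mm (case 4) > 1.41 mm (case 1) > 0.4181 mm (case 2)
Final answer: 3, 4, 1, 2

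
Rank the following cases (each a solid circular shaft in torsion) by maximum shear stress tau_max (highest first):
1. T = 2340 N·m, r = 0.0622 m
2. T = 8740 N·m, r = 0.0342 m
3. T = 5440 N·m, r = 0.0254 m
Model: a solid circular shaft in torsion, so tau_max = (2·T) / (π·r^3) (SI units).
  Case 1: tau_max = (2 × 2340) / (π × 0.0622^3) = 6.19 × 10⁶ Pa = 6.19 MPa
  Case 2: tau_max = (2 × 8740) / (π × 0.0342^3) = 1.391 × 10⁸ Pa = 139.1 MPa
  Case 3: tau_max = (2 × 5440) / (π × 0.0254^3) = 2.113 × 10⁸ Pa = 211.3 MPa
Ordering: 211.3 MPa (case 3) > 139.1 MPa (case 2) > 6.19 MPa (case 1)
Final answer: 3, 2, 1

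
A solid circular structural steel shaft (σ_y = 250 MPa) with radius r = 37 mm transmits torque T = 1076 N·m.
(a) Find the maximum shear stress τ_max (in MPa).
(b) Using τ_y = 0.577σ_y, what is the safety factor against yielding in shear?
(a) For a solid circular shaft, τ_max = T·r/J with J = π·r^4/2, i.e. τ_max = 2·T / (π·r^3). Convert r = 37 mm = 0.037 m.
  τ_max = (2 × 1076) / (π × 0.037^3) = 1.352 × 10⁷ Pa = 13.52 MPa
(b) τ_y = 0.577 × 250 = 144.25 MPa
  SF = τ_y/τ_max = 144.25 / 13.52 = 10.67
Final answer: (a) τ_max = 13.52 MPa, (b) SF = 10.67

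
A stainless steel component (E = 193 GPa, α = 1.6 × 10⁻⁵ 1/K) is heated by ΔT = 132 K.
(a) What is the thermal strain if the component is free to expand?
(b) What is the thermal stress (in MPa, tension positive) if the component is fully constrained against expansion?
(a) Free thermal strain ε_th = α·ΔT = (1.6 × 10⁻⁵) × 132 = 0.002112
(b) Fully constrained, the expansion is suppressed, so σ = -E·α·ΔT. Convert E = 193 GPa = 1.93 × 10¹¹ Pa.
  σ = -(1.93 × 10¹¹) × (1.6 × 10⁻⁵) × 132 = -4.076 × 10⁸ Pa = -407.6 MPa (compressive)
Final answer: (a) ε_th = 0.002112, (b) σ = -407.6 MPa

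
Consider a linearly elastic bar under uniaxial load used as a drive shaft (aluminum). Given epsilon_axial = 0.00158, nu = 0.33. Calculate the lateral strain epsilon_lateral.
Model: a linearly elastic bar under uniaxial load, so epsilon_lateral = -nu·epsilon_axial.
Substitute:
  epsilon_lateral = -(0.33 × 0.00158)
  epsilon_lateral = -0.0005214
Final answer: epsilon_lateral = -0.0005214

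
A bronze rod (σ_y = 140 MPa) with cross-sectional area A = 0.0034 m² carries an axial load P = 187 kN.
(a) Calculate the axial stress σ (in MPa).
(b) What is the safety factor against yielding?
(a) Axial stress σ = P/A. Convert P = 187 kN = 187000 N.
  σ = 187000 / 0.0034 = 5.5 × 10⁷ Pa = 55 MPa
(b) Safety factor SF = σ_y/σ = 140 / 55 = 2.545
Final answer: (a) σ = 55 MPa, (b) SF = 2.545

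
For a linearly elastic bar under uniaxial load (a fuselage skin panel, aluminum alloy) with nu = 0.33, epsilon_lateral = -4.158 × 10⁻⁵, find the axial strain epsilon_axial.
Model: a linearly elastic bar under uniaxial load, so epsilon_lateral = -nu·epsilon_axial.
Solve for epsilon_axial: epsilon_axial = -epsilon_lateral / nu.
Substitute:
  epsilon_axial = -(-4.158 × 10⁻⁵) / 0.33
  epsilon_axial = 0.000126
Final answer: epsilon_axial = 0.000126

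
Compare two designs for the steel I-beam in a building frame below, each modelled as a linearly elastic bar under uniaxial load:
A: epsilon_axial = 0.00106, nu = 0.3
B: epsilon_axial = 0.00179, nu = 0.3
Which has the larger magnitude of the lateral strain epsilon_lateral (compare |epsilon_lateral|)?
Model: a linearly elastic bar under uniaxial load, so epsilon_lateral = -nu·epsilon_axial (SI units).
  A: epsilon_lateral = -(0.3 × 0.00106) = -0.000318
  B: epsilon_lateral = -(0.3 × 0.00179) = -0.000537
|epsilon_lateral|: A = 0.000318, B = 0.000537, so B is larger in magnitude.
Final answer: B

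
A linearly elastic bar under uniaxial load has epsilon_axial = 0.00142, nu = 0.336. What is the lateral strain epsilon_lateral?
Model: a linearly elastic bar under uniaxial load, so epsilon_lateral = -nu·epsilon_axial.
Substitute:
  epsilon_lateral = -(0.336 × 0.00142)
  epsilon_lateral = -0.0004771
Final answer: epsilon_lateral = -0.0004771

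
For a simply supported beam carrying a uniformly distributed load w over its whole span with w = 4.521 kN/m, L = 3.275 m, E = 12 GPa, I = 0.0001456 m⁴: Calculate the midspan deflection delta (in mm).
Model: a simply supported beam carrying a uniformly distributed load w over its whole span, so delta = (5·w·L^4) / (384·E·I).
Convert to SI units:
  w = 4.521 kN/m = 4521 N/m
  E = 12 GPa = 1.2 × 10¹⁰ Pa
Substitute:
  delta = (5 × 4521 × 3.275^4) / (384 × (1.2 × 10¹⁰) × 0.0001456)
  delta = 0.003876 m
Convert: delta = 0.003876 m = 3.876 mm
Final answer: delta = 3.876 mm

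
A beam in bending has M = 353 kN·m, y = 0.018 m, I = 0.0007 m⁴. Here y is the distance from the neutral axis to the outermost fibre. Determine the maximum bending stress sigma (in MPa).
Model: a beam in bending, so sigma = (M·y) / I.
Convert to SI units:
  M = 353 kN·m = 353000 N·m
Substitute:
  sigma = (353000 × 0.018) / 0.0007
  sigma = 9.077 × 10⁶ Pa
Convert: sigma = 9.077 × 10⁶ Pa = 9.077 MPa
Final answer: sigma = 9.077 MPa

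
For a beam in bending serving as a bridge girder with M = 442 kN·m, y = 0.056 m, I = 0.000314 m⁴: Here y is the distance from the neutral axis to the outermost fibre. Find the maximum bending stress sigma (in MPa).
Model: a beam in bending, so sigma = (M·y) / I.
Convert to SI units:
  M = 442 kN·m = 442000 N·m
Substitute:
  sigma = (442000 × 0.056) / 0.000314
  sigma = 7.883 × 10⁷ Pa
Convert: sigma = 7.883 × 10⁷ Pa = 78.83 MPa
Final answer: sigma = 78.83 MPa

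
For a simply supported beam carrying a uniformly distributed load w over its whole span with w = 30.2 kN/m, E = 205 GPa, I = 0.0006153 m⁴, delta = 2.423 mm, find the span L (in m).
Model: a simply supported beam carrying a uniformly distributed load w over its whole span, so delta = (5·w·L^4) / (384·E·I).
Solve for L: L = ((384·delta·E·I) / (5·w))^(1/4).
Convert to SI units:
  w = 30.2 kN/m = 30200 N/m
  E = 205 GPa = 2.05 × 10¹¹ Pa
  delta = 2.423 mm = 0.002423 m
Substitute:
  L = ((384 × 0.002423 × (2.05 × 10¹¹) × 0.0006153) / (5 × 30200))^(1/4)
  L = 5.28 m
Final answer: L = 5.28 m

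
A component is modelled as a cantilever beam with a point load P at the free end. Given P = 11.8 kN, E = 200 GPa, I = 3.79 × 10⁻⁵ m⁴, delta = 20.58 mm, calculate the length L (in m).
Model: a cantilever beam with a point load P at the free end, so delta = (P·L^3) / (3·E·I).
Solve for L: L = ((3·delta·E·I) / P)^(1/3).
Convert to SI units:
  P = 11.8 kN = 11800 N
  E = 200 GPa = 2 × 10¹¹ Pa
  delta = 20.58 mm = 0.02058 m
Substitute:
  L = ((3 × 0.02058 × (2 × 10¹¹) × (3.79 × 10⁻⁵)) / 11800)^(1/3)
  L = 3.41 m
Final answer: L = 3.41 m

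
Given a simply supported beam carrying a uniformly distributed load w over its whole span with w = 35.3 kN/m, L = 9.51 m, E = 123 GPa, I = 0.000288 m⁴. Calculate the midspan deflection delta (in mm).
Model: a simply supported beam carrying a uniformly distributed load w over its whole span, so delta = (5·w·L^4) / (384·E·I).
Convert to SI units:
  w = 35.3 kN/m = 35300 N/m
  E = 123 GPa = 1.23 × 10¹¹ Pa
Substitute:
  delta = (5 × 35300 × 9.51^4) / (384 × (1.23 × 10¹¹) × 0.000288)
  delta = 0.1061 m
Convert: delta = 0.1061 m = 106.1 mm
Final answer: delta = 106.1 mm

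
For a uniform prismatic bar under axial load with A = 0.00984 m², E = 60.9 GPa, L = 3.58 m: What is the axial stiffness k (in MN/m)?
Model: a uniform prismatic bar under axial load, so k = (A·E) / L.
Convert to SI units:
  E = 60.9 GPa = 6.09 × 10¹⁰ Pa
Substitute:
  k = (0.00984 × (6.09 × 10¹⁰)) / 3.58
  k = 1.674 × 10⁸ N/m
Convert: k = 1.674 × 10⁸ N/m = 167.4 MN/m
Final answer: k = 167.4 MN/m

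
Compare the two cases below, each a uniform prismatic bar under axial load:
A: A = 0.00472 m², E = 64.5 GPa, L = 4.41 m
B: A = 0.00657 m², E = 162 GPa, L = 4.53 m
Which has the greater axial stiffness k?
Model: a uniform prismatic bar under axial load, so k = (A·E) / L (SI units).
  A: k = (0.00472 × (6.45 × 10¹⁰)) / 4.41 = 6.903 × 10⁷ N/m = 69.03 MN/m
  B: k = (0.00657 × (1.62 × 10¹¹)) / 4.53 = 2.35 × 10⁸ N/m = 235 MN/m
235 MN/m > 69.03 MN/m, so B is larger.
Final answer: B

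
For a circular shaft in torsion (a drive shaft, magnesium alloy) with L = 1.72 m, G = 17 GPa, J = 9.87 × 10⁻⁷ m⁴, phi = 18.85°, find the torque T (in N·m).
Model: a circular shaft in torsion, so phi = (T·L) / (G·J).
Solve for T: T = (phi·G·J) / L.
Convert to SI units:
  G = 17 GPa = 1.7 × 10¹⁰ Pa
  phi = 18.85° = 0.329 rad
Substitute:
  T = (0.329 × (1.7 × 10¹⁰) × (9.87 × 10⁻⁷)) / 1.72
  T = 3209 N·m
Final answer: T = 3209 N·m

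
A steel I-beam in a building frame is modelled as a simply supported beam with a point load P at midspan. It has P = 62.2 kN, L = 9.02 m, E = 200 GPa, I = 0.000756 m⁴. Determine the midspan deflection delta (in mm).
Model: a simply supported beam with a point load P at midspan, so delta = (P·L^3) / (48·E·I).
Convert to SI units:
  P = 62.2 kN = 62200 N
  E = 200 GPa = 2 × 10¹¹ Pa
Substitute:
  delta = (62200 × 9.02^3) / (48 × (2 × 10¹¹) × 0.000756)
  delta = 0.00629 m
Convert: delta = 0.00629 m = 6.29 mm
Final answer: delta = 6.29 mm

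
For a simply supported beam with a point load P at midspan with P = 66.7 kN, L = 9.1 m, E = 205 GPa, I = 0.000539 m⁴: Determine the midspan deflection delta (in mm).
Model: a simply supported beam with a point load P at midspan, so delta = (P·L^3) / (48·E·I).
Convert to SI units:
  P = 66.7 kN = 66700 N
  E = 205 GPa = 2.05 × 10¹¹ Pa
Substitute:
  delta = (66700 × 9.1^3) / (48 × (2.05 × 10¹¹) × 0.000539)
  delta = 0.009477 m
Convert: delta = 0.009477 m = 9.477 mm
Final answer: delta = 9.477 mm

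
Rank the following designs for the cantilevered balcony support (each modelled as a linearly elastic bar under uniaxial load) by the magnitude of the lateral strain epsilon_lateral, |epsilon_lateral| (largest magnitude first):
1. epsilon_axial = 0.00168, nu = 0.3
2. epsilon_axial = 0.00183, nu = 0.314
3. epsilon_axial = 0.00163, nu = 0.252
Model: a linearly elastic bar under uniaxial load, so epsilon_lateral = -nu·epsilon_axial (SI units).
  Case 1: epsilon_lateral = -(0.3 × 0.00168) = -0.000504
  Case 2: epsilon_lateral = -(0.314 × 0.00183) = -0.0005746
  Case 3: epsilon_lateral = -(0.252 × 0.00163) = -0.0004108
Ordering by |epsilon_lateral|: 0.0005746 (case 2) > 0.000504 (case 1) > 0.0004108 (case 3)
Final answer: 2, 1, 3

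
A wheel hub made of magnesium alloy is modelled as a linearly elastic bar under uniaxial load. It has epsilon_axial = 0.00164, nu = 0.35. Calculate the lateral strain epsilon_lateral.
Model: a linearly elastic bar under uniaxial load, so epsilon_lateral = -nu·epsilon_axial.
Substitute:
  epsilon_lateral = -(0.35 × 0.00164)
  epsilon_lateral = -0.000574
Final answer: epsilon_lateral = -0.000574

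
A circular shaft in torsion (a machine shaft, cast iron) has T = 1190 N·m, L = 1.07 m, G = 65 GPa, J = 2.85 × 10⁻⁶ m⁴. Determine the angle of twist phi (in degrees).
Model: a circular shaft in torsion, so phi = (T·L) / (G·J).
Convert to SI units:
  G = 65 GPa = 6.5 × 10¹⁰ Pa
Substitute:
  phi = (1190 × 1.07) / ((6.5 × 10¹⁰) × (2.85 × 10⁻⁶))
  phi = 0.006873 rad
Convert to degrees: phi = 0.006873 × 180/π = 0.3938°
Final answer: phi = 0.3938°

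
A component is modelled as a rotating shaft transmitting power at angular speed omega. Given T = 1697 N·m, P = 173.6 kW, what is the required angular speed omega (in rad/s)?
Model: a rotating shaft transmitting power at angular speed omega, so P = T·omega.
Solve for omega: omega = P / T.
Convert to SI units:
  P = 173.6 kW = 173600 W
Substitute:
  omega = 173600 / 1697
  omega = 102.3 rad/s
Final answer: omega = 102.3 rad/s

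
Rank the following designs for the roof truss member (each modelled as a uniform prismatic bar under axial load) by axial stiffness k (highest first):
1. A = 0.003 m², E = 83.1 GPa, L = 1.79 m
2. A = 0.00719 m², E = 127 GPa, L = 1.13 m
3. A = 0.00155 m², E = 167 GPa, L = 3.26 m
Model: a uniform prismatic bar under axial load, so k = (A·E) / L (SI units).
  Case 1: k = (0.003 × (8.31 × 10¹⁰)) / 1.79 = 1.393 × 10⁸ N/m = 139.3 MN/m
  Case 2: k = (0.00719 × (1.27 × 10¹¹)) / 1.13 = 8.081 × 10⁸ N/m = 808.1 MN/m
  Case 3: k = (0.00155 × (1.67 × 10¹¹)) / 3.26 = 7.94 × 10⁷ N/m = 79.4 MN/m
Ordering: 808.1 MN/m (case 2) > 139.3 MN/m (case 1) > 79.4 MN/m (case 3)
Final answer: 2, 1, 3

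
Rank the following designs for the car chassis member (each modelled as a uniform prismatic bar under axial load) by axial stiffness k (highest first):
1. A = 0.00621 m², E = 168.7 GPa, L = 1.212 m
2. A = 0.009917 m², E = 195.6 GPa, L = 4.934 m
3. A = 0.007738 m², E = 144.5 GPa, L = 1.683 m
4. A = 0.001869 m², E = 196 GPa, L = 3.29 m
Model: a uniform prismatic bar under axial load, so k = (A·E) / L (SI units).
  Case 1: k = (0.00621 × (1.687 × 10¹¹)) / 1.212 = 8.644 × 10⁸ N/m = 864.4 MN/m
  Case 2: k = (0.009917 × (1.956 × 10¹¹)) / 4.934 = 3.931 × 10⁸ N/m = 393.1 MN/m
  Case 3: k = (0.007738 × (1.445 × 10¹¹)) / 1.683 = 6.644 × 10⁸ N/m = 664.4 MN/m
  Case 4: k = (0.001869 × (1.96 × 10¹¹)) / 3.29 = 1.113 × 10⁸ N/m = 111.3 MN/m
Ordering: 864.4 MN/m (case 1) > 664.4 MN/m (case 3) > 393.1 MN/m (case 2) > 111.3 MN/m (case 4)
Final answer: 1, 3, 2, 4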